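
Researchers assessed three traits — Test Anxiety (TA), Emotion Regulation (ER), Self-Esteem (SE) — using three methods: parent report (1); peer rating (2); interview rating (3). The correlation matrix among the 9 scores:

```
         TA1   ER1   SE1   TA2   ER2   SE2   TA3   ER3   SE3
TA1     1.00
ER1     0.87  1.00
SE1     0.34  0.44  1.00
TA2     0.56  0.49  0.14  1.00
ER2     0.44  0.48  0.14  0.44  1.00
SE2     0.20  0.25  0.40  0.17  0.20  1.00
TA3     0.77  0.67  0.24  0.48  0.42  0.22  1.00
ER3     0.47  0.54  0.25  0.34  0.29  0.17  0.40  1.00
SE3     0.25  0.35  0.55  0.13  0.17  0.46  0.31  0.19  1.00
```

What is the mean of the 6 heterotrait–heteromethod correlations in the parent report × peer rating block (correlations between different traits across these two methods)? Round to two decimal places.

0.28

HTHM values (method 1 × method 2): 0.44, 0.20, 0.49, 0.25, 0.14, 0.14; mean = 1.66/6 = 0.28.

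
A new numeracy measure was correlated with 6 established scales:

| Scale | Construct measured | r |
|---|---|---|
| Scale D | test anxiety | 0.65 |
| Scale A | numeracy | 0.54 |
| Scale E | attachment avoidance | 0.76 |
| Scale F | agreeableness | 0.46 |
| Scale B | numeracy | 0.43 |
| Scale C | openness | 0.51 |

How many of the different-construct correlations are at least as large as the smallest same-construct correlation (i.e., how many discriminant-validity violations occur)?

4

Convergent (same construct = numeracy): Scale A, Scale B.
Smallest convergent = 0.43. Discriminant values: 0.65, 0.76, 0.46, 0.51; count ≥ 0.43 → 4.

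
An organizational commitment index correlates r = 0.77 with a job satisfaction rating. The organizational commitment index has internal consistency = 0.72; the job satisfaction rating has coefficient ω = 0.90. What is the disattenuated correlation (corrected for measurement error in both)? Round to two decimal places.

r_true = r_obs / √(r_xx · r_yy) = 0.77 / √(0.72 × 0.90) = 0.77 / √0.6480 = 0.77 / 0.8050 ≈ 0.96.

0.96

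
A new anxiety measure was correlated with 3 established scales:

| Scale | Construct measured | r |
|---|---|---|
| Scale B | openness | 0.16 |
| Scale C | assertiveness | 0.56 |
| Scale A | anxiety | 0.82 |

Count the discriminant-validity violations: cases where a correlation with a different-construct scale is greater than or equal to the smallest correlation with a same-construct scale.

0

Convergent (same construct = anxiety): Scale A.
Smallest convergent = 0.82. Discriminant values: 0.16, 0.56; count ≥ 0.82 → 0.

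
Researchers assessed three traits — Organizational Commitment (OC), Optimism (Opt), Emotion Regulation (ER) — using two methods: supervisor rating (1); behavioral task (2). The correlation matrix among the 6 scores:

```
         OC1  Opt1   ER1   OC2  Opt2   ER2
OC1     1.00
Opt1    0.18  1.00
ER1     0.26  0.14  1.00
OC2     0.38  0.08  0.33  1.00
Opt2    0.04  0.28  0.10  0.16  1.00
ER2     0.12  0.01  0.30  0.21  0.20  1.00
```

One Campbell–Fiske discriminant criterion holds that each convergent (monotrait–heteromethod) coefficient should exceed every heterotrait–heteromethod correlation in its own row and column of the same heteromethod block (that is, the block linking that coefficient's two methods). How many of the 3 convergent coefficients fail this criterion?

1

Checking each validity diagonal entry against its comparison values:
OC (methods 1·2): 0.38 vs {0.04, 0.08, 0.12, 0.33} → pass.
Opt (methods 1·2): 0.28 vs {0.08, 0.04, 0.01, 0.10} → pass.
ER (methods 1·2): 0.30 vs {0.33, 0.12, 0.10, 0.01} → fail.
1 of 3 fail.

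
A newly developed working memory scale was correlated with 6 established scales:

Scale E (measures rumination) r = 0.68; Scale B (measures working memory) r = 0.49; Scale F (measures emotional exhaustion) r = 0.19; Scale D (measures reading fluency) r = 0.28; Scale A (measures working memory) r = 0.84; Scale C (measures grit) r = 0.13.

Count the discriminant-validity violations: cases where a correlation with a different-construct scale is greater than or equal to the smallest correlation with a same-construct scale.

1

Convergent (same construct = working memory): Scale B, Scale A.
Smallest convergent = 0.49. Discriminant values: 0.68, 0.19, 0.28, 0.13; count ≥ 0.49 → 1.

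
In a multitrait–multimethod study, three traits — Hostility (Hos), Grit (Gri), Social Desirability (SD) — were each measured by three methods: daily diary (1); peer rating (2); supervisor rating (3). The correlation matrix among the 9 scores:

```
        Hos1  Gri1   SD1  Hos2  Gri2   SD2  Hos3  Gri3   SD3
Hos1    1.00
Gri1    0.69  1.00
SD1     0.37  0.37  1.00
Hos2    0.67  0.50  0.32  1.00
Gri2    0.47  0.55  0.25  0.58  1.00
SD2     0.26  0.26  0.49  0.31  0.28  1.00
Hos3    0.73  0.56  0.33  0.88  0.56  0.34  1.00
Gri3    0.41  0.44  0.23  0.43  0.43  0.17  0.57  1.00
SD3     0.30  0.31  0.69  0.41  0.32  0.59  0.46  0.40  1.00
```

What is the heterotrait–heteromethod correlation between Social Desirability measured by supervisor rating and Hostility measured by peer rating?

Different traits and methods: r(SD3, Hos2) = 0.41.

0.41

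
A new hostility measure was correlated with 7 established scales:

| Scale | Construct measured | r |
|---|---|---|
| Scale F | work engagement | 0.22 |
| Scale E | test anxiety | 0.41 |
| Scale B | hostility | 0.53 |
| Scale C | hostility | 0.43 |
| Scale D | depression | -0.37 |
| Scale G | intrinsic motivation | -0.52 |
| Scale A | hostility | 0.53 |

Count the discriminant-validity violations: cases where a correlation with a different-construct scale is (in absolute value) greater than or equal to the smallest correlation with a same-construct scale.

1

Convergent (same construct = hostility): Scale B, Scale C, Scale A.
Smallest convergent = 0.43. Discriminant |r|: 0.22, 0.41, 0.37, 0.52; count ≥ 0.43 → 1.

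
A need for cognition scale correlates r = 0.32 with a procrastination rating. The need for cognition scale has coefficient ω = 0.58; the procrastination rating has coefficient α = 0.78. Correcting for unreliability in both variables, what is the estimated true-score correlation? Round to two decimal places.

0.48

r_true = r_obs / √(r_xx · r_yy) = 0.32 / √(0.58 × 0.78) = 0.32 / √0.4524 = 0.32 / 0.6726 ≈ 0.48.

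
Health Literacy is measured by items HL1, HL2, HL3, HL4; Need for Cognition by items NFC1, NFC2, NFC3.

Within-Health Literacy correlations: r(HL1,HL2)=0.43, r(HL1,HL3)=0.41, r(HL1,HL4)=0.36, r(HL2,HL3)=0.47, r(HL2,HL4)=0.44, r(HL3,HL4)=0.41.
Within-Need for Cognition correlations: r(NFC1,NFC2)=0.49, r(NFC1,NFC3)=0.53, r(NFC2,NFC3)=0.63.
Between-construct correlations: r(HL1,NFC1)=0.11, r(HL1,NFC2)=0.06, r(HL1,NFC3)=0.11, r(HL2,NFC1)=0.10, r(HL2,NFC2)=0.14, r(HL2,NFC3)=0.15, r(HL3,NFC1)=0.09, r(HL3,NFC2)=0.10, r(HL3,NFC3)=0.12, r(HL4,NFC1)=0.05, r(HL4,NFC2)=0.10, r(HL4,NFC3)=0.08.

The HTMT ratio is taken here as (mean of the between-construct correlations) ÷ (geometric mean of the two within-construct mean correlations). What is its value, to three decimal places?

0.210

Mean heterotrait r = 1.21/12 = 0.1008.
Mean within-HL = 2.52/6 = 0.4200; mean within-NFC = 1.65/3 = 0.5500.
Geometric mean = √(0.4200 × 0.5500) = 0.4806.
HTMT = 0.1008 / 0.4806 = 0.210.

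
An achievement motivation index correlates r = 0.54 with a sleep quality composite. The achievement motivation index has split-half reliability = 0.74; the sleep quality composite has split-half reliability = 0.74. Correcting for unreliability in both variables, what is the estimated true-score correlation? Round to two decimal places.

r_true = r_obs / √(r_xx · r_yy) = 0.54 / √(0.74 × 0.74) = 0.54 / √0.5476 = 0.54 / 0.7400 ≈ 0.73.

0.73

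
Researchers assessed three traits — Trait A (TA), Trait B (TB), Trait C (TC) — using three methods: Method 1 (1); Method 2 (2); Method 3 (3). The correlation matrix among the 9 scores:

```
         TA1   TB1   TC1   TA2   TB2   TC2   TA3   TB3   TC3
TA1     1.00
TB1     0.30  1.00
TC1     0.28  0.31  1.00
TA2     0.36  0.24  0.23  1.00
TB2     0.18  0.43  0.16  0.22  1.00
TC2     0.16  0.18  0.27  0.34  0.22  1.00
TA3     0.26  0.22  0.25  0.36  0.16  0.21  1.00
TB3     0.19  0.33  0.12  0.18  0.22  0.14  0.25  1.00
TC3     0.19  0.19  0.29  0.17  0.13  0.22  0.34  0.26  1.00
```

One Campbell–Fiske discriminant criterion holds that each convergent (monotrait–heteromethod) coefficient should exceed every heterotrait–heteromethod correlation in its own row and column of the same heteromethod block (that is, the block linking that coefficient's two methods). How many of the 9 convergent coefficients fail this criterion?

Convergent coefficients and their comparison sets:
TA (methods 1·2): 0.36 vs {0.18, 0.24, 0.16, 0.23} → pass.
TA (methods 1·3): 0.26 vs {0.19, 0.22, 0.19, 0.25} → pass.
TA (methods 2·3): 0.36 vs {0.18, 0.16, 0.17, 0.21} → pass.
TB (methods 1·2): 0.43 vs {0.24, 0.18, 0.18, 0.16} → pass.
TB (methods 1·3): 0.33 vs {0.22, 0.19, 0.19, 0.12} → pass.
TB (methods 2·3): 0.22 vs {0.16, 0.18, 0.13, 0.14} → pass.
TC (methods 1·2): 0.27 vs {0.23, 0.16, 0.16, 0.18} → pass.
TC (methods 1·3): 0.29 vs {0.25, 0.19, 0.12, 0.19} → pass.
TC (methods 2·3): 0.22 vs {0.21, 0.17, 0.14, 0.13} → pass.
0 of 9 fail.

0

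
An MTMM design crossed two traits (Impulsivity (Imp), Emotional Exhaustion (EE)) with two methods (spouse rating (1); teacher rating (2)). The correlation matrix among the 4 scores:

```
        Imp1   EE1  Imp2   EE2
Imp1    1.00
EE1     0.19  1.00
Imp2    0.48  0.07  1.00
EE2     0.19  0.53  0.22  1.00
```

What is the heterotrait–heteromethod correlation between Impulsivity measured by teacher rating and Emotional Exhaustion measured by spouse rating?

Different traits and methods: r(Imp2, EE1) = 0.07.

0.07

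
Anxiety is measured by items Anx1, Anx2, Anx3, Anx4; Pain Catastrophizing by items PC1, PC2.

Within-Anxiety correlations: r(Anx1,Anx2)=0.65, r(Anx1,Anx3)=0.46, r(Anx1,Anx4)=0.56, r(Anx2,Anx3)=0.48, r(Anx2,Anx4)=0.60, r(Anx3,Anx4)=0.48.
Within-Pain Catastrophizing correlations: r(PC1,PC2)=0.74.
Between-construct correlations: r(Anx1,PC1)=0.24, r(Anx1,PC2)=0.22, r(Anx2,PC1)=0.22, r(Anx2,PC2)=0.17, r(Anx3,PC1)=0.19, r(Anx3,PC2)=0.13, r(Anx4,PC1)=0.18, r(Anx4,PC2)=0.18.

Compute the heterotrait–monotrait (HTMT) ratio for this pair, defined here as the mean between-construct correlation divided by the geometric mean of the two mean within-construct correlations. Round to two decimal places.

0.30

Mean between = 1.53/8 = 0.1913.
Mean within-Anx = 3.23/6 = 0.5383; mean within-PC = 0.74/1 = 0.7400.
Geometric mean = √(0.5383 × 0.7400) = 0.6311.
HTMT = 0.1913 / 0.6311 = 0.30.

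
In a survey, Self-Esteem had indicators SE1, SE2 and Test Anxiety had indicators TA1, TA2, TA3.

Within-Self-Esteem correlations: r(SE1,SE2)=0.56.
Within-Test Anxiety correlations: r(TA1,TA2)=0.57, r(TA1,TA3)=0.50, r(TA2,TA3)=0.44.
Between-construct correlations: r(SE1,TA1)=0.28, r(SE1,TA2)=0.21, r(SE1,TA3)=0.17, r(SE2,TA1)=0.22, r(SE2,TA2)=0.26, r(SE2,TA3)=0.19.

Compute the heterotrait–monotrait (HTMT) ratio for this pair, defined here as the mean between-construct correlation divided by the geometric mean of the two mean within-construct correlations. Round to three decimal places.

Between-construct mean = 1.33/6 = 0.2217.
Mean within-SE = 0.56/1 = 0.5600; mean within-TA = 1.51/3 = 0.5033.
Geometric mean = √(0.5600 × 0.5033) = 0.5309.
HTMT = 0.2217 / 0.5309 = 0.418.

0.418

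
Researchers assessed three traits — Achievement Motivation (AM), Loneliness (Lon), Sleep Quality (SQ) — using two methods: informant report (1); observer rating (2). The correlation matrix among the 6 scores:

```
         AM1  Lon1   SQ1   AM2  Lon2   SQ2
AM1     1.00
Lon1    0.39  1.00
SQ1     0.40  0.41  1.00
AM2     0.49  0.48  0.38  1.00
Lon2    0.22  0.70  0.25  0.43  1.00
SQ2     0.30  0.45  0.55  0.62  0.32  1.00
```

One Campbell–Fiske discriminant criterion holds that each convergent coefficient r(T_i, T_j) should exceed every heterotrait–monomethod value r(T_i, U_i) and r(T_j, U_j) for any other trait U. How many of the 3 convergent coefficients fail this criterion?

Each convergent coefficient versus the relevant comparison correlations:
AM (methods 1·2): 0.49 vs {0.39, 0.43, 0.40, 0.62} → fail.
Lon (methods 1·2): 0.70 vs {0.39, 0.43, 0.41, 0.32} → pass.
SQ (methods 1·2): 0.55 vs {0.40, 0.62, 0.41, 0.32} → fail.
2 of 3 fail.

2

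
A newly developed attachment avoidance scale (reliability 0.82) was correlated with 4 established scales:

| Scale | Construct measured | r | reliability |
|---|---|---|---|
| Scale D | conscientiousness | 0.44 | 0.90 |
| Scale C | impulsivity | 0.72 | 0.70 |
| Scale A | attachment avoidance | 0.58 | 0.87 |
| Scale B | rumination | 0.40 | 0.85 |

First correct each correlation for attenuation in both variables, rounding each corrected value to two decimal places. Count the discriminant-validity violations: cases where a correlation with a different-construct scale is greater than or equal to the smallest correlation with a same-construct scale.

Disattenuated r (r / √(r_scale · r_new)):
  Scale D (disc): 0.44 / √(0.90·0.82) = 0.51
  Scale C (disc): 0.72 / √(0.70·0.82) = 0.95
  Scale A (conv): 0.58 / √(0.87·0.82) = 0.69
  Scale B (disc): 0.40 / √(0.85·0.82) = 0.48
Smallest convergent = 0.69. Discriminant values: 0.51, 0.95, 0.48; count ≥ 0.69 → 1.

1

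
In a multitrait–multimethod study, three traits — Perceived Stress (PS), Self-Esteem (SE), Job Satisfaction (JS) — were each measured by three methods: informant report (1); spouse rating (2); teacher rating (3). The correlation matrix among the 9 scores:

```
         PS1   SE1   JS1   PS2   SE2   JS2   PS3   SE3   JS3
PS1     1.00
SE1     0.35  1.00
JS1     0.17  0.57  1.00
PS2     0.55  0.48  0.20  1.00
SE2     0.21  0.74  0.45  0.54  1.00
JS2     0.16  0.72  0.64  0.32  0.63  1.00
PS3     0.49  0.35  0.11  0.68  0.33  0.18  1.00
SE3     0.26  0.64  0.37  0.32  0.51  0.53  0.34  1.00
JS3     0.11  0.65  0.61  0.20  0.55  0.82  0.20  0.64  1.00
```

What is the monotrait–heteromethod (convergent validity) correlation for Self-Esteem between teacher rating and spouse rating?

0.51

Same trait (SE), different methods: r(SE3, SE2) = 0.51.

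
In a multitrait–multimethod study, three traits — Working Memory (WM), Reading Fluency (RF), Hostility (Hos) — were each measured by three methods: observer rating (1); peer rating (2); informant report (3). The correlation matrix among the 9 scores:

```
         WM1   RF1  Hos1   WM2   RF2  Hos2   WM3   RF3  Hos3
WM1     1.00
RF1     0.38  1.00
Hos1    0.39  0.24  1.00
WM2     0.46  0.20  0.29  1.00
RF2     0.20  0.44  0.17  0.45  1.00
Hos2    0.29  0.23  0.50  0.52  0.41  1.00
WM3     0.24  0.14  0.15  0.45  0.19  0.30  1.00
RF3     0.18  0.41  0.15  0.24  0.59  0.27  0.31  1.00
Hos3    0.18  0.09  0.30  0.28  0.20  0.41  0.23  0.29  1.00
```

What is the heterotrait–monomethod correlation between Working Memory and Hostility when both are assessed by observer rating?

Different traits, same method: r(WM1, Hos1) = 0.39.

0.39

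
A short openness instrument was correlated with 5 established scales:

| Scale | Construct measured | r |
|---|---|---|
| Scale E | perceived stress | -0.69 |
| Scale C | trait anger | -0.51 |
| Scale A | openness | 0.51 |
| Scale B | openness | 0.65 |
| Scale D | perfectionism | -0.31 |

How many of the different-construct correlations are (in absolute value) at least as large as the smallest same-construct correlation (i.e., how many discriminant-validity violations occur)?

2

Convergent (same construct = openness): Scale A, Scale B.
Smallest convergent = 0.51. Discriminant |r|: 0.69, 0.51, 0.31; count ≥ 0.51 → 2.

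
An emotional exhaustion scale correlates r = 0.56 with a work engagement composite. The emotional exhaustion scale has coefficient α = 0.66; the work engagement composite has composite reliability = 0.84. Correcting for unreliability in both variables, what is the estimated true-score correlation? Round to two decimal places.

r_true = r_obs / √(r_xx · r_yy) = 0.56 / √(0.66 × 0.84) = 0.56 / √0.5544 = 0.56 / 0.7446 ≈ 0.75.

0.75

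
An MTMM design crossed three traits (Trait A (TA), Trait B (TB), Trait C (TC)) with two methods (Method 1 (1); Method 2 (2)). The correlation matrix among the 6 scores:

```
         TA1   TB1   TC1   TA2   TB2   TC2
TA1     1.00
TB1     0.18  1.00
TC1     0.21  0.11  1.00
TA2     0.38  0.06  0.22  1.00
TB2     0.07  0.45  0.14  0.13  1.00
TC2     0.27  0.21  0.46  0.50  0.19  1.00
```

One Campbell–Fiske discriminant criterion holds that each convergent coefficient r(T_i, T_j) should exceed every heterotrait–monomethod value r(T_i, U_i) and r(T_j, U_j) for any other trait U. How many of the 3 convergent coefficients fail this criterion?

Each convergent coefficient versus the relevant comparison correlations:
TA (methods 1·2): 0.38 vs {0.18, 0.13, 0.21, 0.50} → fail.
TB (methods 1·2): 0.45 vs {0.18, 0.13, 0.11, 0.19} → pass.
TC (methods 1·2): 0.46 vs {0.21, 0.50, 0.11, 0.19} → fail.
2 of 3 fail.

2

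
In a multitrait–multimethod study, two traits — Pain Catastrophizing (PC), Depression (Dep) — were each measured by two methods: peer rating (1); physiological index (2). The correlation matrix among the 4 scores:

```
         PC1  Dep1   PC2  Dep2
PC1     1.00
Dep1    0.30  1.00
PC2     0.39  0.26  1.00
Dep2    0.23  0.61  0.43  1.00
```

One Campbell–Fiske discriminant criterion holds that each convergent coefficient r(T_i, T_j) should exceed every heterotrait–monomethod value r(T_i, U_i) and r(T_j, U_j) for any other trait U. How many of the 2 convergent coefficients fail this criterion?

Each convergent coefficient versus the relevant comparison correlations:
PC (methods 1·2): 0.39 vs {0.30, 0.43} → fail.
Dep (methods 1·2): 0.61 vs {0.30, 0.43} → pass.
1 of 2 fail.

1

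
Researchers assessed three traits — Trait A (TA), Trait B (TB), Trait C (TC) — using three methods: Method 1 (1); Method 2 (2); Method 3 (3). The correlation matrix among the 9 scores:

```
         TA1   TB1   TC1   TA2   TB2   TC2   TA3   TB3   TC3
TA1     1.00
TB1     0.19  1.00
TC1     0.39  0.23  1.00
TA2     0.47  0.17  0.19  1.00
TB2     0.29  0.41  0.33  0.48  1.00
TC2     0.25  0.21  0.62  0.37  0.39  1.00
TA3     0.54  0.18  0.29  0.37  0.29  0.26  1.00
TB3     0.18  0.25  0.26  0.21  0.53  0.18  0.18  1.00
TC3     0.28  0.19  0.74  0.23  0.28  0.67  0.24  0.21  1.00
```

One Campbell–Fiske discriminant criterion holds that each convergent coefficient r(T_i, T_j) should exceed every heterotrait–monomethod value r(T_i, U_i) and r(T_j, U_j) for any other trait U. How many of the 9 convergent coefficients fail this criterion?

3

Each convergent coefficient versus the relevant comparison correlations:
TA (methods 1·2): 0.47 vs {0.19, 0.48, 0.39, 0.37} → fail.
TA (methods 1·3): 0.54 vs {0.19, 0.18, 0.39, 0.24} → pass.
TA (methods 2·3): 0.37 vs {0.48, 0.18, 0.37, 0.24} → fail.
TB (methods 1·2): 0.41 vs {0.19, 0.48, 0.23, 0.39} → fail.
TB (methods 1·3): 0.25 vs {0.19, 0.18, 0.23, 0.21} → pass.
TB (methods 2·3): 0.53 vs {0.48, 0.18, 0.39, 0.21} → pass.
TC (methods 1·2): 0.62 vs {0.39, 0.37, 0.23, 0.39} → pass.
TC (methods 1·3): 0.74 vs {0.39, 0.24, 0.23, 0.21} → pass.
TC (methods 2·3): 0.67 vs {0.37, 0.24, 0.39, 0.21} → pass.
3 of 9 fail.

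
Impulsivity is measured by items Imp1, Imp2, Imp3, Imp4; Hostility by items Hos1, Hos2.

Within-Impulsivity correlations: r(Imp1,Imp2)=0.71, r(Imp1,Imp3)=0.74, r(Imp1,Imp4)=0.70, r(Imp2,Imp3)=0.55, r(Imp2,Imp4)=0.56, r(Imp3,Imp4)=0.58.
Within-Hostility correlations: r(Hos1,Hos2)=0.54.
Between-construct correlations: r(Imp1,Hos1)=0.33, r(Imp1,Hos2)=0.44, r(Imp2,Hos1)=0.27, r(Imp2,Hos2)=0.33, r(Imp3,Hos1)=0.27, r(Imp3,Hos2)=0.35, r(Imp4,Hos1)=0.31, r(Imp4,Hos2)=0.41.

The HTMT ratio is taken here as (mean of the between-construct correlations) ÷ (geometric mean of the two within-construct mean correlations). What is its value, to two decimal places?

0.58

Mean between = 2.71/8 = 0.3388.
Mean within-Imp = 3.84/6 = 0.6400; mean within-Hos = 0.54/1 = 0.5400.
Geometric mean = √(0.6400 × 0.5400) = 0.5879.
HTMT = 0.3388 / 0.5879 = 0.58.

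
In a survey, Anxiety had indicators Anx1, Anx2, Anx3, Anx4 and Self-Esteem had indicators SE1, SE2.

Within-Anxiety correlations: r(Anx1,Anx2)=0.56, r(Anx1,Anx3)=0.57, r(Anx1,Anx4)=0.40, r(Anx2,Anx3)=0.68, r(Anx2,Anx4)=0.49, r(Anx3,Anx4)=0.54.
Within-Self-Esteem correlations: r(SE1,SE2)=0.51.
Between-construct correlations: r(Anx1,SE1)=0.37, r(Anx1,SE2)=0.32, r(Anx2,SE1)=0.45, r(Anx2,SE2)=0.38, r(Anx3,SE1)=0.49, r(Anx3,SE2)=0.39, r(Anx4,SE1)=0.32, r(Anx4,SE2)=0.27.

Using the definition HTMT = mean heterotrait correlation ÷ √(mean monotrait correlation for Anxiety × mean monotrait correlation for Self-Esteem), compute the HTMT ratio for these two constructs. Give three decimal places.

Mean between = 2.99/8 = 0.3738.
Mean within-Anx = 3.24/6 = 0.5400; mean within-SE = 0.51/1 = 0.5100.
Geometric mean = √(0.5400 × 0.5100) = 0.5248.
HTMT = 0.3738 / 0.5248 = 0.712.

0.712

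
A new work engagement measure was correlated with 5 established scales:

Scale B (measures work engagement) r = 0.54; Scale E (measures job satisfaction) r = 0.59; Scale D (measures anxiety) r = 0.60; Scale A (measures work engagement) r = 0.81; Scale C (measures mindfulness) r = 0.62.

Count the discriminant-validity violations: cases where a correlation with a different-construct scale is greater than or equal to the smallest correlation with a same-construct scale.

Convergent (same construct = work engagement): Scale B, Scale A.
Smallest convergent = 0.54. Discriminant values: 0.59, 0.60, 0.62; count ≥ 0.54 → 3.

3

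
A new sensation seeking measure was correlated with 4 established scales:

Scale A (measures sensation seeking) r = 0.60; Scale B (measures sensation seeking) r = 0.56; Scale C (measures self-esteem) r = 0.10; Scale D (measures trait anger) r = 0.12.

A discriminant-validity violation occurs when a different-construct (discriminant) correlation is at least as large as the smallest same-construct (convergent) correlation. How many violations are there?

0

Convergent (same construct = sensation seeking): Scale A, Scale B.
Smallest convergent = 0.56. Discriminant values: 0.10, 0.12; count ≥ 0.56 → 0.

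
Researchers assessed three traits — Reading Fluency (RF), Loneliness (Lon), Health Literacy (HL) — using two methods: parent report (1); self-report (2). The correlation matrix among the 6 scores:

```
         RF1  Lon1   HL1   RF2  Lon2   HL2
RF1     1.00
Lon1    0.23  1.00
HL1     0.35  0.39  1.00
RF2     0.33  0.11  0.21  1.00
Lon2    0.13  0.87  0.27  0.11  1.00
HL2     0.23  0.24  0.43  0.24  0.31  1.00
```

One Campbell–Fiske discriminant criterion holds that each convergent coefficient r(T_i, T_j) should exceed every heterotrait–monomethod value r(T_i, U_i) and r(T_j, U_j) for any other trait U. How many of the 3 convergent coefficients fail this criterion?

Each convergent coefficient versus the relevant comparison correlations:
RF (methods 1·2): 0.33 vs {0.23, 0.11, 0.35, 0.24} → fail.
Lon (methods 1·2): 0.87 vs {0.23, 0.11, 0.39, 0.31} → pass.
HL (methods 1·2): 0.43 vs {0.35, 0.24, 0.39, 0.31} → pass.
1 of 3 fail.

1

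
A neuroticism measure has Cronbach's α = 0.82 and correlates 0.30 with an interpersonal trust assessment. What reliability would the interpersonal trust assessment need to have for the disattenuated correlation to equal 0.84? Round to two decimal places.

0.16

r_true = r_obs / √(r_xx · r_yy) ⇒ 0.84 = 0.30 / √(0.82 · r_yy).
√(0.82 · r_yy) = 0.30 / 0.84 = 0.3571; 0.82 · r_yy = 0.1275; r_yy = 0.1275 / 0.82 ≈ 0.16.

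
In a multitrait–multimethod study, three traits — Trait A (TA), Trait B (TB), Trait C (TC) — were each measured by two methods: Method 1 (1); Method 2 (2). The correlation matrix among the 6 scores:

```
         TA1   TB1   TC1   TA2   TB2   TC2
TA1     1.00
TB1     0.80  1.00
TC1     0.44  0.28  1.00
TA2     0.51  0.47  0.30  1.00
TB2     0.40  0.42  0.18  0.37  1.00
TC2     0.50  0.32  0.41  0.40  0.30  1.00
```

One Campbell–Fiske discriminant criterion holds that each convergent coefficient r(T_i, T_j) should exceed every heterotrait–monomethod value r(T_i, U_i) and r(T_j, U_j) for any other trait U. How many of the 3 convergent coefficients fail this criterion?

3

Each convergent coefficient versus the relevant comparison correlations:
TA (methods 1·2): 0.51 vs {0.80, 0.37, 0.44, 0.40} → fail.
TB (methods 1·2): 0.42 vs {0.80, 0.37, 0.28, 0.30} → fail.
TC (methods 1·2): 0.41 vs {0.44, 0.40, 0.28, 0.30} → fail.
3 of 3 fail.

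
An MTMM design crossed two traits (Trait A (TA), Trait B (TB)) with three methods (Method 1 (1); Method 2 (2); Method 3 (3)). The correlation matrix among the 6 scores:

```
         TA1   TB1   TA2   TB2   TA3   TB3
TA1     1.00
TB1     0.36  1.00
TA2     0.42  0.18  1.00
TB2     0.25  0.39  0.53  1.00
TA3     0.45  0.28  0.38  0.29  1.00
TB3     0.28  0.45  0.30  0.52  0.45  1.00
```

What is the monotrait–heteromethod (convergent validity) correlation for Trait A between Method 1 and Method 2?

Same trait (TA), different methods: r(TA1, TA2) = 0.42.

0.42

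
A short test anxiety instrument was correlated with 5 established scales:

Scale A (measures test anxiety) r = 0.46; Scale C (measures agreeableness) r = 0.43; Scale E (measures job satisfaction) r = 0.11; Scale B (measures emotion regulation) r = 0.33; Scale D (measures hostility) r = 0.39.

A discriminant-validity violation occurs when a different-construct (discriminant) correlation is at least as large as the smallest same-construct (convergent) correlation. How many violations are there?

Convergent (same construct = test anxiety): Scale A.
Smallest convergent = 0.46. Discriminant values: 0.43, 0.11, 0.33, 0.39; count ≥ 0.46 → 0.

0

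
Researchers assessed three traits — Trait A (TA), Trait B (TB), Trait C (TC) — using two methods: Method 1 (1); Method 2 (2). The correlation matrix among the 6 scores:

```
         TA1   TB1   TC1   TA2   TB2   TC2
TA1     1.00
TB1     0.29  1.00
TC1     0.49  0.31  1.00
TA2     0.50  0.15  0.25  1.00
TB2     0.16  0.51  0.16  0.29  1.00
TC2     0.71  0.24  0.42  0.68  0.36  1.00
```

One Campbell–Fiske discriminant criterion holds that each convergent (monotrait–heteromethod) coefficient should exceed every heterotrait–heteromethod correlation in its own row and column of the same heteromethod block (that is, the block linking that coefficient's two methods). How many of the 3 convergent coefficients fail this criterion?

Convergent coefficients and their comparison sets:
TA (methods 1·2): 0.50 vs {0.16, 0.15, 0.71, 0.25} → fail.
TB (methods 1·2): 0.51 vs {0.15, 0.16, 0.24, 0.16} → pass.
TC (methods 1·2): 0.42 vs {0.25, 0.71, 0.16, 0.24} → fail.
2 of 3 fail.

2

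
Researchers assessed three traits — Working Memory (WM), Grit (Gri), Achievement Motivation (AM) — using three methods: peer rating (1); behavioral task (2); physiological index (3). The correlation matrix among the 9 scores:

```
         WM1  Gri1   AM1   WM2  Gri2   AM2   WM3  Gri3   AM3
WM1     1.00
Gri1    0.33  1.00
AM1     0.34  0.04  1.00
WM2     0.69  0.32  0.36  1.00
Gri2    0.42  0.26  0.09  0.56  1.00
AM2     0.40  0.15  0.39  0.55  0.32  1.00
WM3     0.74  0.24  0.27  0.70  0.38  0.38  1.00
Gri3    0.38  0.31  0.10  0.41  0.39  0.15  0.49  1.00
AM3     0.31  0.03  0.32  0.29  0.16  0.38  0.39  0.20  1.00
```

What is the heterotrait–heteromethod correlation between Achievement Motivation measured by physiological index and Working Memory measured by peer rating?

Different traits and methods: r(AM3, WM1) = 0.31.

0.31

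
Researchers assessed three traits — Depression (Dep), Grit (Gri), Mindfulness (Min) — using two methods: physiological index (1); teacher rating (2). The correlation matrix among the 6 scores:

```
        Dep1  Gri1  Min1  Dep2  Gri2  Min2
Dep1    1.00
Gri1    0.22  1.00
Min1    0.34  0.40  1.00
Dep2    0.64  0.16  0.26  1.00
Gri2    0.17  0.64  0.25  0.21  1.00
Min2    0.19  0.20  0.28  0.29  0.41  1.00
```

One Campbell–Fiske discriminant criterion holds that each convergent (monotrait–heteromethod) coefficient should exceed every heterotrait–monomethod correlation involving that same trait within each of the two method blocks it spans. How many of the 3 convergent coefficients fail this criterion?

Each convergent coefficient versus the relevant comparison correlations:
Dep (methods 1·2): 0.64 vs {0.22, 0.21, 0.34, 0.29} → pass.
Gri (methods 1·2): 0.64 vs {0.22, 0.21, 0.40, 0.41} → pass.
Min (methods 1·2): 0.28 vs {0.34, 0.29, 0.40, 0.41} → fail.
1 of 3 fail.

1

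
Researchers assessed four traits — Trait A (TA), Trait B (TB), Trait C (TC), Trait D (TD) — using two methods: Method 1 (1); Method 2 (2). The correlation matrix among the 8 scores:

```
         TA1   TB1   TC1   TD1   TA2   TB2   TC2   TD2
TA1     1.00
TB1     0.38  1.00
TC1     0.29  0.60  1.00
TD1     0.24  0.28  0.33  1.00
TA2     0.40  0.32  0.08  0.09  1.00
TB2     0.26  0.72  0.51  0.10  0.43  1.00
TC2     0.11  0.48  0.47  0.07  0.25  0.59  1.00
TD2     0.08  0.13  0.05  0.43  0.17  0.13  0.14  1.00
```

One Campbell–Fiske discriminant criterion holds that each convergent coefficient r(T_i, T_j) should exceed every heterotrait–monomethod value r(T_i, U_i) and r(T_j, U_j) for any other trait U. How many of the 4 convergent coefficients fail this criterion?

Checking each validity diagonal entry against its comparison values:
TA (methods 1·2): 0.40 vs {0.38, 0.43, 0.29, 0.25, 0.24, 0.17} → fail.
TB (methods 1·2): 0.72 vs {0.38, 0.43, 0.60, 0.59, 0.28, 0.13} → pass.
TC (methods 1·2): 0.47 vs {0.29, 0.25, 0.60, 0.59, 0.33, 0.14} → fail.
TD (methods 1·2): 0.43 vs {0.24, 0.17, 0.28, 0.13, 0.33, 0.14} → pass.
2 of 4 fail.

2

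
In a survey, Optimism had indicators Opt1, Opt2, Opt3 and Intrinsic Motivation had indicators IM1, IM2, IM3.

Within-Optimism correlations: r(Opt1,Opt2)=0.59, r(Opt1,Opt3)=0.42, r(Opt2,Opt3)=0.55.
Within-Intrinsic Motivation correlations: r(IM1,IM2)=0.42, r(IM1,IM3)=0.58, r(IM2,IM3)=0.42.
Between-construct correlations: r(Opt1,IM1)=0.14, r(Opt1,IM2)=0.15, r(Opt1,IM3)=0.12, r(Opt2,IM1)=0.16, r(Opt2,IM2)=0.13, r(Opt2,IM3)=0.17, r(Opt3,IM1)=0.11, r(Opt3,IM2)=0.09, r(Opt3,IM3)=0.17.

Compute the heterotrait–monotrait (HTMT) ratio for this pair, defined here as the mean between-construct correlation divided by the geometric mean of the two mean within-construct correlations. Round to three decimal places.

Between-construct mean = 1.24/9 = 0.1378.
Mean within-Opt = 1.56/3 = 0.5200; mean within-IM = 1.42/3 = 0.4733.
Geometric mean = √(0.5200 × 0.4733) = 0.4961.
HTMT = 0.1378 / 0.4961 = 0.278.

0.278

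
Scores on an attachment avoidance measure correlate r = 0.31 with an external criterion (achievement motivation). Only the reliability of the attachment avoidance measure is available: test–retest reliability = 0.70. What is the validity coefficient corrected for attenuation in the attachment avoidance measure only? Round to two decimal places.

Single correction: r_c = r_obs / √r_xx = 0.31 / √0.70 = 0.31 / 0.8367 ≈ 0.37.

0.37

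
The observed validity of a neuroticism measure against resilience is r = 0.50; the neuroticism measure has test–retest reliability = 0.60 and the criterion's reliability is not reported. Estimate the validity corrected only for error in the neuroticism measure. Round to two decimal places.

0.65

Single correction: r_c = r_obs / √r_xx = 0.50 / √0.60 = 0.50 / 0.7746 ≈ 0.65.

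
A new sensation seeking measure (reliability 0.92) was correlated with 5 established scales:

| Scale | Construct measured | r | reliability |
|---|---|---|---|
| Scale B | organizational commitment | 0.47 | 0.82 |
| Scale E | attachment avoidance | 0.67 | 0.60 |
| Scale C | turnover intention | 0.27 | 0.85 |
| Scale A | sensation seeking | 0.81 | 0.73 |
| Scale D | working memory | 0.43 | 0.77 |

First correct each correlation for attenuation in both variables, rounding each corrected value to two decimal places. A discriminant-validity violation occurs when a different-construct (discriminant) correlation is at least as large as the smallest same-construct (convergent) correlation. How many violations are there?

0

Disattenuated r (r / √(r_scale · r_new)):
  Scale B (disc): 0.47 / √(0.82·0.92) = 0.54
  Scale E (disc): 0.67 / √(0.60·0.92) = 0.90
  Scale C (disc): 0.27 / √(0.85·0.92) = 0.31
  Scale A (conv): 0.81 / √(0.73·0.92) = 0.99
  Scale D (disc): 0.43 / √(0.77·0.92) = 0.51
Smallest convergent = 0.99. Discriminant values: 0.54, 0.90, 0.31, 0.51; count ≥ 0.99 → 0.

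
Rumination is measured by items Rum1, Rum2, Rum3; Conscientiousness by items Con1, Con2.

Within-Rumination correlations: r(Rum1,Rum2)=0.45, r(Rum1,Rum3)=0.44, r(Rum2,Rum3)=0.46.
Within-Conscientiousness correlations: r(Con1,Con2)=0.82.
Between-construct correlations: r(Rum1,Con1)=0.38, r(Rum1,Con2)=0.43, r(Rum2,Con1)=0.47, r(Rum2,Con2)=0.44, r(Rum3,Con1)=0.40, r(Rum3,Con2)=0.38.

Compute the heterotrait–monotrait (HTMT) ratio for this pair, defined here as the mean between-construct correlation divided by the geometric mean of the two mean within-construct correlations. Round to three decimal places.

0.686

Mean between = 2.50/6 = 0.4167.
Mean within-Rum = 1.35/3 = 0.4500; mean within-Con = 0.82/1 = 0.8200.
Geometric mean = √(0.4500 × 0.8200) = 0.6075.
HTMT = 0.4167 / 0.6075 = 0.686.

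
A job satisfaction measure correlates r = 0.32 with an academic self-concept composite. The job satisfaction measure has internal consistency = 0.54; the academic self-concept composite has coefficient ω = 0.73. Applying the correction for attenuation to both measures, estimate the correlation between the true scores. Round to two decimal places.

0.51

r_true = r_obs / √(r_xx · r_yy) = 0.32 / √(0.54 × 0.73) = 0.32 / √0.3942 = 0.32 / 0.6279 ≈ 0.51.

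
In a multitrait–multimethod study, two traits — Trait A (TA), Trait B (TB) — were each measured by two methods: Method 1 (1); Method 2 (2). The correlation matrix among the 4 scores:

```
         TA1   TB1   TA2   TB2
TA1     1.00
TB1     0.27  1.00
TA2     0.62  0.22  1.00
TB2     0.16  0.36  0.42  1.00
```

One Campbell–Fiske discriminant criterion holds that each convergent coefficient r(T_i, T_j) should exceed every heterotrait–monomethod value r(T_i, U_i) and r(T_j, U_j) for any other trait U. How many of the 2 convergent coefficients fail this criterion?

Each convergent coefficient versus the relevant comparison correlations:
TA (methods 1·2): 0.62 vs {0.27, 0.42} → pass.
TB (methods 1·2): 0.36 vs {0.27, 0.42} → fail.
1 of 2 fail.

1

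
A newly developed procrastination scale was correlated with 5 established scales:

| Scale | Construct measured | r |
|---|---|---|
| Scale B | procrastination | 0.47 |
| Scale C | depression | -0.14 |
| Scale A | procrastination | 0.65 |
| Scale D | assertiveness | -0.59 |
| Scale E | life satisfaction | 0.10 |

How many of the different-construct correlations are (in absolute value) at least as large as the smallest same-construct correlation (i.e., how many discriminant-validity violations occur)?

1

Convergent (same construct = procrastination): Scale B, Scale A.
Smallest convergent = 0.47. Discriminant |r|: 0.14, 0.59, 0.10; count ≥ 0.47 → 1.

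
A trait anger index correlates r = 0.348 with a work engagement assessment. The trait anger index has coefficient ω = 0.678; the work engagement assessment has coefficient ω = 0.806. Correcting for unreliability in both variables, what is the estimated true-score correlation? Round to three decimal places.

0.471

r_true = r_obs / √(r_xx · r_yy) = 0.348 / √(0.678 × 0.806) = 0.348 / √0.546468 = 0.348 / 0.7392 ≈ 0.471.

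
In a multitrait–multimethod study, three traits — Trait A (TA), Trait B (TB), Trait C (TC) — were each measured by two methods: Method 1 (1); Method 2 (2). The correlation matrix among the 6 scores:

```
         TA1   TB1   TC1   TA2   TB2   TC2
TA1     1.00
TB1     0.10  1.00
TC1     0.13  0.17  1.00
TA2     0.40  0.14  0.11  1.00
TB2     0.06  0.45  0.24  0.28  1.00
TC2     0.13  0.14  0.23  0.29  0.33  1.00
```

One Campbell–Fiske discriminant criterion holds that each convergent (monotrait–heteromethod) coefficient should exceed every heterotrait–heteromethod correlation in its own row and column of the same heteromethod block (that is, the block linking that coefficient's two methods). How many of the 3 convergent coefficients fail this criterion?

Each convergent coefficient versus the relevant comparison correlations:
TA (methods 1·2): 0.40 vs {0.06, 0.14, 0.13, 0.11} → pass.
TB (methods 1·2): 0.45 vs {0.14, 0.06, 0.14, 0.24} → pass.
TC (methods 1·2): 0.23 vs {0.11, 0.13, 0.24, 0.14} → fail.
1 of 3 fail.

1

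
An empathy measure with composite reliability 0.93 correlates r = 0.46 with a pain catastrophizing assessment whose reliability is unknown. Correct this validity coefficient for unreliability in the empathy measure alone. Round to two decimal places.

Single correction: r_c = r_obs / √r_xx = 0.46 / √0.93 = 0.46 / 0.9644 ≈ 0.48.

0.48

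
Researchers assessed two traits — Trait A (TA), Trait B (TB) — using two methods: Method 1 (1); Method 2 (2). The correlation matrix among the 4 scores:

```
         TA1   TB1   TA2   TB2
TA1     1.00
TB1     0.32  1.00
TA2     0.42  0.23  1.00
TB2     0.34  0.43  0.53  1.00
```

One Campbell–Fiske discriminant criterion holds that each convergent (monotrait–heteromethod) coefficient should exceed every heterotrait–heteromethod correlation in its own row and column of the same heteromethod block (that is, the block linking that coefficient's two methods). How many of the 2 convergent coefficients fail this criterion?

Checking each validity diagonal entry against its comparison values:
TA (methods 1·2): 0.42 vs {0.34, 0.23} → pass.
TB (methods 1·2): 0.43 vs {0.23, 0.34} → pass.
0 of 2 fail.

0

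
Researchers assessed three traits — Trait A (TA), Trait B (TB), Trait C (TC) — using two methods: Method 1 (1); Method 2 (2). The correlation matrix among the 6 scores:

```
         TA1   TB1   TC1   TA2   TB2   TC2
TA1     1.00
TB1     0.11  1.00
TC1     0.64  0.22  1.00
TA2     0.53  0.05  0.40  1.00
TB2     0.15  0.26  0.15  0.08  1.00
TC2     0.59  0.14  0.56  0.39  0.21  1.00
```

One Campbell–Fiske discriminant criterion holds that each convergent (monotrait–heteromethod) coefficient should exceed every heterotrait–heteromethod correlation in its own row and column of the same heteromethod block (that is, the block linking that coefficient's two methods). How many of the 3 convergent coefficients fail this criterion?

2

Convergent coefficients and their comparison sets:
TA (methods 1·2): 0.53 vs {0.15, 0.05, 0.59, 0.40} → fail.
TB (methods 1·2): 0.26 vs {0.05, 0.15, 0.14, 0.15} → pass.
TC (methods 1·2): 0.56 vs {0.40, 0.59, 0.15, 0.14} → fail.
2 of 3 fail.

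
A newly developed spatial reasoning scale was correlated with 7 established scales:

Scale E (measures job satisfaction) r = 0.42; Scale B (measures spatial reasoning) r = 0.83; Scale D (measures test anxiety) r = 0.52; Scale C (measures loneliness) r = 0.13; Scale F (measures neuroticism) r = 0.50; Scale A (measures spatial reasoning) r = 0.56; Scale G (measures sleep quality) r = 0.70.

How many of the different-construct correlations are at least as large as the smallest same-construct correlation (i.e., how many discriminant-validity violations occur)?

1

Convergent (same construct = spatial reasoning): Scale B, Scale A.
Smallest convergent = 0.56. Discriminant values: 0.42, 0.52, 0.13, 0.50, 0.70; count ≥ 0.56 → 1.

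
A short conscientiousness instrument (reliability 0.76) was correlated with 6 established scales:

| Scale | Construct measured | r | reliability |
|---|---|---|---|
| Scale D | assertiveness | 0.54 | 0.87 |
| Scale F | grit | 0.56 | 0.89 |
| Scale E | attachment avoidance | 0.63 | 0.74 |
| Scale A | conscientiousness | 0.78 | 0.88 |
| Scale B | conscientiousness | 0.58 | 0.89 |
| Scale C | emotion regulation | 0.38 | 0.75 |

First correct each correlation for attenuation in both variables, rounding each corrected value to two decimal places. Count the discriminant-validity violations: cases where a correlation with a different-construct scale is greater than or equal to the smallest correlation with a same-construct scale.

1

Disattenuated r (r / √(r_scale · r_new)):
  Scale D (disc): 0.54 / √(0.87·0.76) = 0.66
  Scale F (disc): 0.56 / √(0.89·0.76) = 0.68
  Scale E (disc): 0.63 / √(0.74·0.76) = 0.84
  Scale A (conv): 0.78 / √(0.88·0.76) = 0.95
  Scale B (conv): 0.58 / √(0.89·0.76) = 0.71
  Scale C (disc): 0.38 / √(0.75·0.76) = 0.50
Smallest convergent = 0.71. Discriminant values: 0.66, 0.68, 0.84, 0.50; count ≥ 0.71 → 1.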